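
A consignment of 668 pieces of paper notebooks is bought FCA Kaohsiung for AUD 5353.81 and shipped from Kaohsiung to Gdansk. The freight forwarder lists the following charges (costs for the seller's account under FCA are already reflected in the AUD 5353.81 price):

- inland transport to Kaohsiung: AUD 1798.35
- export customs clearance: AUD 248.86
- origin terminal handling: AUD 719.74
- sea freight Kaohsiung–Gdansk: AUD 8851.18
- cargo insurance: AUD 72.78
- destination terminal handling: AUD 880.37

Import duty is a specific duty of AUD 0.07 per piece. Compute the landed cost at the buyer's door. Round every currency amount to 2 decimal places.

Total landed cost: AUD 15924.64

FCA: the seller delivers export-cleared goods to the carrier; the buyer bears costs from that point.
Already in the invoice (seller's account under FCA): inland to port, export clearance — exclude.
CIF value = FCA price + origin terminal + freight + insurance = 5353.81 + 719.74 + 8851.18 + 72.78 = 14997.51
Import duty = 668 × 0.07 = 46.76
Buyer bears: origin terminal 719.74 + freight 8851.18 + insurance 72.78 + destination terminal 880.37 + duty 46.76 = 10570.83
Landed cost = invoice 5353.81 + 10570.83 = 15924.64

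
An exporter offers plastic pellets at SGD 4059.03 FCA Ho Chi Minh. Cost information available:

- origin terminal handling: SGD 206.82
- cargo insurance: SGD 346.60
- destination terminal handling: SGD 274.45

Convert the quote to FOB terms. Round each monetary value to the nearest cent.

Not relevant to the conversion: insurance, destination terminal — on the buyer under both terms; not part of either seller's price.
From FCA to FOB, the seller additionally bears: origin terminal.
FOB price = 4059.03 + 206.82 = 4265.85

FOB price: SGD 4265.85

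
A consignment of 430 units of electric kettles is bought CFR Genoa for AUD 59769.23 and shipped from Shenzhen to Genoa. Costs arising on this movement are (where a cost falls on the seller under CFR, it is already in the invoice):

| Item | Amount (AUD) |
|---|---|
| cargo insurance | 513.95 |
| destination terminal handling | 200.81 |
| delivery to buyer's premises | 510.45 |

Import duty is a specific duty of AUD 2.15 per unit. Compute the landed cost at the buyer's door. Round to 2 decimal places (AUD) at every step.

CFR: the seller pays costs through ocean freight to the destination port, but not insurance.
CIF value = CFR price + insurance = 59769.23 + 513.95 = 60283.18
Import duty = 430 × 2.15 = 924.50
Buyer bears: insurance 513.95 + destination terminal 200.81 + delivery 510.45 + duty 924.50 = 2149.71
Landed cost = invoice 59769.23 + 2149.71 = 61918.94

Total landed cost: AUD 61918.94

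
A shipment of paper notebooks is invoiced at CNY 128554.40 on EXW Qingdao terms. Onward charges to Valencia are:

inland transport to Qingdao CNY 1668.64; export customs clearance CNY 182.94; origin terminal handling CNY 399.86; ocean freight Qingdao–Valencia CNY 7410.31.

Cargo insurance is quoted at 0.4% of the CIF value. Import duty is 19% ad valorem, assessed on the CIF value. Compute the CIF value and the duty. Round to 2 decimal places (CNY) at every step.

CIF value: CNY 138771.23; import duty: CNY 26366.53

Let C be the CIF value. C = EXW price + pre-shipment costs + freight + 0.4% × C
C − 0.4% × C = 128554.40 + 1668.64 + 182.94 + 399.86 + 7410.31
0.996 × C = 138216.15
C = 138216.15 / 0.996 = 138771.23
Insurance premium = 0.4% × 138771.23 = 555.08
Import duty = 138771.23 × 19% = 26366.53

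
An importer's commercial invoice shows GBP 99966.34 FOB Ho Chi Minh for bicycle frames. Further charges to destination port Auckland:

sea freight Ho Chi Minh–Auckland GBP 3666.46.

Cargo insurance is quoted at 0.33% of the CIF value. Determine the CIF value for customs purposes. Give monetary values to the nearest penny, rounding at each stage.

CIF value: GBP 103975.92

Let C be the CIF value. C = FOB price + freight + 0.33% × C
C − 0.33% × C = 99966.34 + 3666.46
0.9967 × C = 103632.80
C = 103632.80 / 0.9967 = 103975.92
Insurance premium = 0.33% × 103975.92 = 343.12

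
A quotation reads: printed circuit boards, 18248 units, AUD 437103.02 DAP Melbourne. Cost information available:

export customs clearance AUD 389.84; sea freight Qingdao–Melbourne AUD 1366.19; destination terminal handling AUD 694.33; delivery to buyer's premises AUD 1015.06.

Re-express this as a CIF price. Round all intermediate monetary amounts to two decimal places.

Not relevant to the conversion: freight, export clearance — on the seller under both DAP and CIF; already in the DAP price and stays in the CIF price.
From DAP to CIF, the seller no longer bears: destination terminal, delivery.
CIF price = 437103.02 − 694.33 − 1015.06 = 435393.63

CIF price: AUD 435393.63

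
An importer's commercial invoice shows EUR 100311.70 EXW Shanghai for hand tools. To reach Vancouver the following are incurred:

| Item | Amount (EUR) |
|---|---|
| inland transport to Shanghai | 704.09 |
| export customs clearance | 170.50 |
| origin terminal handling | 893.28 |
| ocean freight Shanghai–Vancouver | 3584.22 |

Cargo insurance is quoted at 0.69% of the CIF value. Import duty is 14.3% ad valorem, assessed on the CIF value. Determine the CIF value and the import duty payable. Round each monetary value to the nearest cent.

Let C be the CIF value. C = EXW price + pre-shipment costs + freight + 0.69% × C
C − 0.69% × C = 100311.70 + 704.09 + 170.50 + 893.28 + 3584.22
0.9931 × C = 105663.79
C = 105663.79 / 0.9931 = 106397.94
Insurance premium = 0.69% × 106397.94 = 734.15
Import duty = 106397.94 × 14.3% = 15214.91

CIF value: EUR 106397.94; import duty: EUR 15214.91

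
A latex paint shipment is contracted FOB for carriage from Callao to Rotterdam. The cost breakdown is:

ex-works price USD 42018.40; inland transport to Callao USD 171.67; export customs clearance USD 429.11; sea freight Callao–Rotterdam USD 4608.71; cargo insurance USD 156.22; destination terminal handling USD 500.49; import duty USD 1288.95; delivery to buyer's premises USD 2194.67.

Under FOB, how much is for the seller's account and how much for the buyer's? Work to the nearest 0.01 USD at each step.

FOB: the seller bears costs until goods are on board at the origin port; the buyer bears freight, insurance and all costs thereafter.
Seller's account: goods 42018.40 + inland to port 171.67 + export clearance 429.11 = 42619.18
Buyer's account: freight 4608.71 + insurance 156.22 + destination terminal 500.49 + duty 1288.95 + delivery 2194.67 = 8749.04

Seller: USD 42619.18; buyer: USD 8749.04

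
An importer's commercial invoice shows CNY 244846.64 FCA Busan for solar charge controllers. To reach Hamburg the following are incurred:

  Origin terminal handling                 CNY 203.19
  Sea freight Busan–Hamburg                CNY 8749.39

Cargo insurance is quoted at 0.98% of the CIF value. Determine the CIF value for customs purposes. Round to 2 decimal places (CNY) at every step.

CIF value: CNY 256311.07

Let C be the CIF value. C = FCA price + pre-shipment costs + freight + 0.98% × C
C − 0.98% × C = 244846.64 + 203.19 + 8749.39
0.9902 × C = 253799.22
C = 253799.22 / 0.9902 = 256311.07
Insurance premium = 0.98% × 256311.07 = 2511.85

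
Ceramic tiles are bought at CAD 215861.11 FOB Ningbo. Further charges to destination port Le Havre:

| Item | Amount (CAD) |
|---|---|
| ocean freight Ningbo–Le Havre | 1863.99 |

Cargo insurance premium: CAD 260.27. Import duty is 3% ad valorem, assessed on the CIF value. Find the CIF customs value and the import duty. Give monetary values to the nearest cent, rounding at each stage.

CIF value: CAD 217985.37; import duty: CAD 6539.56

CIF = FOB price + freight + insurance
CIF = 215861.11 + 1863.99 + 260.27 = 217985.37
Import duty = 217985.37 × 3% = 6539.56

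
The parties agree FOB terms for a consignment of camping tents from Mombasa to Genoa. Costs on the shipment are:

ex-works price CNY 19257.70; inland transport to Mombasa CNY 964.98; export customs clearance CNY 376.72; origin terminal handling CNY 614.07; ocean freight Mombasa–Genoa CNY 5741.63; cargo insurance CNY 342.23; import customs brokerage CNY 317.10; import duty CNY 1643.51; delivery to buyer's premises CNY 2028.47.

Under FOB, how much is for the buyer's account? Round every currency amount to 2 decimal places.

FOB: the seller bears costs until goods are on board at the origin port; the buyer bears freight, insurance and all costs thereafter.
Seller's account: goods 19257.70 + inland to port 964.98 + export clearance 376.72 + origin terminal 614.07 = 21213.47
Buyer's account: freight 5741.63 + insurance 342.23 + brokerage 317.10 + duty 1643.51 + delivery 2028.47 = 10072.94

Buyer's account: CNY 10072.94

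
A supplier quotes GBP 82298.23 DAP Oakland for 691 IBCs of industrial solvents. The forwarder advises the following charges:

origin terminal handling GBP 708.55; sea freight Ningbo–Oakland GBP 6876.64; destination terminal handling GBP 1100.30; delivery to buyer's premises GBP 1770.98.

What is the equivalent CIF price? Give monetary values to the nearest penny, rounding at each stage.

Not relevant to the conversion: freight, origin terminal — on the seller under both DAP and CIF; already in the DAP price and stays in the CIF price.
From DAP to CIF, the seller no longer bears: destination terminal, delivery.
CIF price = 82298.23 − 1100.30 − 1770.98 = 79426.95

CIF price: GBP 79426.95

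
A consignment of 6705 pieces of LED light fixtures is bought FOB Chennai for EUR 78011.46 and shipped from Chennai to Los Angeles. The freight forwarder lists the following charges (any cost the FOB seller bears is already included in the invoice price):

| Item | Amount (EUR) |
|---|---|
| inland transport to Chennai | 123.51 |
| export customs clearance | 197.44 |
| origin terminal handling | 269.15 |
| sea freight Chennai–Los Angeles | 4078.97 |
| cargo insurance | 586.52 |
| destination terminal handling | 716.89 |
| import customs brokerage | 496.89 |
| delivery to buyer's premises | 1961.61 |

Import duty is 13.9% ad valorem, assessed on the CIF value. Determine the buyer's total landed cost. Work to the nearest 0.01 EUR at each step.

Total landed cost: EUR 97344.44

FOB: the seller bears costs until goods are on board at the origin port; the buyer bears freight, insurance and all costs thereafter.
Already in the invoice (seller's account under FOB): inland to port, export clearance, origin terminal — exclude.
CIF value = FOB price + freight + insurance = 78011.46 + 4078.97 + 586.52 = 82676.95
Import duty = 82676.95 × 13.9% = 11492.10
Buyer bears: freight 4078.97 + insurance 586.52 + destination terminal 716.89 + brokerage 496.89 + delivery 1961.61 + duty 11492.10 = 19332.98
Landed cost = invoice 78011.46 + 19332.98 = 97344.44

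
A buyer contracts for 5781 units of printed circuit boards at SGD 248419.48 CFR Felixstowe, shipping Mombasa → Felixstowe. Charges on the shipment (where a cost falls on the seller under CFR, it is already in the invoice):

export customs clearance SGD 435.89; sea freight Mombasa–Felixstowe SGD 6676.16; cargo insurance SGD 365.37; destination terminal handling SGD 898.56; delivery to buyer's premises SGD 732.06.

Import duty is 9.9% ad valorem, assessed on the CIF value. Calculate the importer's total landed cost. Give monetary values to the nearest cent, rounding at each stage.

CFR: the seller pays costs through ocean freight to the destination port, but not insurance.
Already in the invoice (seller's account under CFR): export clearance, freight — exclude.
CIF value = CFR price + insurance = 248419.48 + 365.37 = 248784.85
Import duty = 248784.85 × 9.9% = 24629.70
Buyer bears: insurance 365.37 + destination terminal 898.56 + delivery 732.06 + duty 24629.70 = 26625.69
Landed cost = invoice 248419.48 + 26625.69 = 275045.17

Total landed cost: SGD 275045.17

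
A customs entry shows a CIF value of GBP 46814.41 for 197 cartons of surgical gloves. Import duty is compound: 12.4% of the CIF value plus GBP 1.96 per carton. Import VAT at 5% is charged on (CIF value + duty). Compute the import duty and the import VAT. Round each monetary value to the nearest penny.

Ad valorem component: 46814.41 × 12.4% = 5804.99
Specific component: 197 × 1.96 = 386.12
Import duty = 5804.99 + 386.12 = 6191.11
VAT base = CIF + duty = 46814.41 + 6191.11 = 53005.52
Import VAT = 53005.52 × 5% = 2650.28

Import duty: GBP 6191.11; import VAT: GBP 2650.28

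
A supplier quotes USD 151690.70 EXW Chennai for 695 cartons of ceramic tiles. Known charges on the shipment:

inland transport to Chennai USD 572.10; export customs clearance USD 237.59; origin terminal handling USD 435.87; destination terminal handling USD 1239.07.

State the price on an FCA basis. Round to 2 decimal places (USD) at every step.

FCA price: USD 152500.39

Not relevant to the conversion: destination terminal, origin terminal — on the buyer under both terms; not part of either seller's price.
From EXW to FCA, the seller additionally bears: inland to port, export clearance.
FCA price = 151690.70 + 572.10 + 237.59 = 152500.39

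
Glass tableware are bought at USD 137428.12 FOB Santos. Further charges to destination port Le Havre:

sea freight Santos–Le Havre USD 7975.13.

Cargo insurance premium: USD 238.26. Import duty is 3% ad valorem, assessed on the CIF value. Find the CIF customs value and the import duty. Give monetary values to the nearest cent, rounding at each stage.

CIF = FOB price + freight + insurance
CIF = 137428.12 + 7975.13 + 238.26 = 145641.51
Import duty = 145641.51 × 3% = 4369.25

CIF value: USD 145641.51; import duty: USD 4369.25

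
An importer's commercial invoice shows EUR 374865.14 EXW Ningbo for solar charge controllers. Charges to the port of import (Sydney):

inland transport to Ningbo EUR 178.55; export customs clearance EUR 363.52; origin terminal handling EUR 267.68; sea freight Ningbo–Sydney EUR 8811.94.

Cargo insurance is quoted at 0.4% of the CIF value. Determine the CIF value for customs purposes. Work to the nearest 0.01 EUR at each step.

CIF value: EUR 386030.95

Let C be the CIF value. C = EXW price + pre-shipment costs + freight + 0.4% × C
C − 0.4% × C = 374865.14 + 178.55 + 363.52 + 267.68 + 8811.94
0.996 × C = 384486.83
C = 384486.83 / 0.996 = 386030.95
Insurance premium = 0.4% × 386030.95 = 1544.12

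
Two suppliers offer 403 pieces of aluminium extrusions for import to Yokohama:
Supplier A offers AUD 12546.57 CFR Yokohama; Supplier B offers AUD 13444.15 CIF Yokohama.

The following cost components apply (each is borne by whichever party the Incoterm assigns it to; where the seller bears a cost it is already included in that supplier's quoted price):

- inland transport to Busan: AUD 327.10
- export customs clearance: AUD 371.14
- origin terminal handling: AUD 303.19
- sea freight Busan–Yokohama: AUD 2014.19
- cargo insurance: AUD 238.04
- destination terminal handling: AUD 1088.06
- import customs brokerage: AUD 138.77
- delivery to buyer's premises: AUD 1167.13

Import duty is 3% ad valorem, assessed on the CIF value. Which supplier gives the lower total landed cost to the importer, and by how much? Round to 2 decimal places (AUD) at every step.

Supplier A (CFR):
CIF value = CFR price + insurance = 12546.57 + 238.04 = 12784.61
Import duty = 12784.61 × 3% = 383.54
Buyer bears (A): 238.04 + 1088.06 + 138.77 + 1167.13 = 2632.00
Landed cost (A) = invoice 12546.57 + 2632.00 + duty 383.54 = 15562.11
Supplier B (CIF):
The CIF price already equals the CIF value: 13444.15
Import duty = 13444.15 × 3% = 403.32
Buyer bears (B): 1088.06 + 138.77 + 1167.13 = 2393.96
Landed cost (B) = invoice 13444.15 + 2393.96 + duty 403.32 = 16241.43
Difference = |15562.11 − 16241.43| = 679.32

Supplier A is cheaper by AUD 679.32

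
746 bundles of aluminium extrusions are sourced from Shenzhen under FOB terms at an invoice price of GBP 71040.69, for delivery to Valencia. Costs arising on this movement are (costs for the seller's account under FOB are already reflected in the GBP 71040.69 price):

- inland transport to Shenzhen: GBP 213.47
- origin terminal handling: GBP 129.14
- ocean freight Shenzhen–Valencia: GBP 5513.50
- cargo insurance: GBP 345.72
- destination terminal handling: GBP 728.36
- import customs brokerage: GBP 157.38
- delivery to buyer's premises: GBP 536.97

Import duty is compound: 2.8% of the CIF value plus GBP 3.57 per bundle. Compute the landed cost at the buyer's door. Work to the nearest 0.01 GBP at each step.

Total landed cost: GBP 83139.04

FOB: the seller bears costs until goods are on board at the origin port; the buyer bears freight, insurance and all costs thereafter.
Already in the invoice (seller's account under FOB): inland to port, origin terminal — exclude.
CIF value = FOB price + freight + insurance = 71040.69 + 5513.50 + 345.72 = 76899.91
Ad valorem component: 76899.91 × 2.8% = 2153.20
Specific component: 746 × 3.57 = 2663.22
Import duty = 2153.20 + 2663.22 = 4816.42
Buyer bears: freight 5513.50 + insurance 345.72 + destination terminal 728.36 + brokerage 157.38 + delivery 536.97 + duty 4816.42 = 12098.35
Landed cost = invoice 71040.69 + 12098.35 = 83139.04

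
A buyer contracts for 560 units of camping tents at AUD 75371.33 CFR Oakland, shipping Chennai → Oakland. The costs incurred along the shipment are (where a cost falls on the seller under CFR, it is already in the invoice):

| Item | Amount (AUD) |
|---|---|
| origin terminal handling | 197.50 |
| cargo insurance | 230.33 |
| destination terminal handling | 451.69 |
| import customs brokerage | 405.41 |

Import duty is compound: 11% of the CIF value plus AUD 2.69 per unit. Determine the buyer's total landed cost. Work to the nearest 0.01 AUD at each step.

Total landed cost: AUD 86281.34

CFR: the seller pays costs through ocean freight to the destination port, but not insurance.
Already in the invoice (seller's account under CFR): origin terminal — exclude.
CIF value = CFR price + insurance = 75371.33 + 230.33 = 75601.66
Ad valorem component: 75601.66 × 11% = 8316.18
Specific component: 560 × 2.69 = 1506.40
Import duty = 8316.18 + 1506.40 = 9822.58
Buyer bears: insurance 230.33 + destination terminal 451.69 + brokerage 405.41 + duty 9822.58 = 10910.01
Landed cost = invoice 75371.33 + 10910.01 = 86281.34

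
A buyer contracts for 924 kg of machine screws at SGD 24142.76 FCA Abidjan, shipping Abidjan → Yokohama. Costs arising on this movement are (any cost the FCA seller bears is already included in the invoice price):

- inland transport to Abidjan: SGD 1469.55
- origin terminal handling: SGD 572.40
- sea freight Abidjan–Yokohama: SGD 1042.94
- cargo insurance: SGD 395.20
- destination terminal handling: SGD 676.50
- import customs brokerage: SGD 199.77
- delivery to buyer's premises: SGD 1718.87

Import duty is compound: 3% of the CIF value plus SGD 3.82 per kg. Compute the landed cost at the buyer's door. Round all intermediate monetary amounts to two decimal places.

Total landed cost: SGD 33062.72

FCA: the seller delivers export-cleared goods to the carrier; the buyer bears costs from that point.
Already in the invoice (seller's account under FCA): inland to port — exclude.
CIF value = FCA price + origin terminal + freight + insurance = 24142.76 + 572.40 + 1042.94 + 395.20 = 26153.30
Ad valorem component: 26153.30 × 3% = 784.60
Specific component: 924 × 3.82 = 3529.68
Import duty = 784.60 + 3529.68 = 4314.28
Buyer bears: origin terminal 572.40 + freight 1042.94 + insurance 395.20 + destination terminal 676.50 + brokerage 199.77 + delivery 1718.87 + duty 4314.28 = 8919.96
Landed cost = invoice 24142.76 + 8919.96 = 33062.72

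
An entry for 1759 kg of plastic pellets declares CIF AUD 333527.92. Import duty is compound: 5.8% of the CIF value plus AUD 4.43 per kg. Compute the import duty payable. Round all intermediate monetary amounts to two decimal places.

Ad valorem component: 333527.92 × 5.8% = 19344.62
Specific component: 1759 × 4.43 = 7792.37
Import duty = 19344.62 + 7792.37 = 27136.99

Import duty: AUD 27136.99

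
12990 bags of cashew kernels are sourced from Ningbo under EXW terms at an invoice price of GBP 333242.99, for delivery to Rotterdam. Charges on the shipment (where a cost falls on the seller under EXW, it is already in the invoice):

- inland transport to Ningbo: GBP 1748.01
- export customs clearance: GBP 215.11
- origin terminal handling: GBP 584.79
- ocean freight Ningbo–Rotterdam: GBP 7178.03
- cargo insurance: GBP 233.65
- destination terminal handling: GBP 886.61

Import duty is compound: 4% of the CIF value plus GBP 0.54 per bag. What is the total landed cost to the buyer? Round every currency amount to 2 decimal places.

EXW: the seller makes goods available at their premises; the buyer bears all onward costs.
CIF value = EXW price + inland to port + export clearance + origin terminal + freight + insurance = 333242.99 + 1748.01 + 215.11 + 584.79 + 7178.03 + 233.65 = 343202.58
Ad valorem component: 343202.58 × 4% = 13728.10
Specific component: 12990 × 0.54 = 7014.60
Import duty = 13728.10 + 7014.60 = 20742.70
Buyer bears: inland to port 1748.01 + export clearance 215.11 + origin terminal 584.79 + freight 7178.03 + insurance 233.65 + destination terminal 886.61 + duty 20742.70 = 31588.90
Landed cost = invoice 333242.99 + 31588.90 = 364831.89

Total landed cost: GBP 364831.89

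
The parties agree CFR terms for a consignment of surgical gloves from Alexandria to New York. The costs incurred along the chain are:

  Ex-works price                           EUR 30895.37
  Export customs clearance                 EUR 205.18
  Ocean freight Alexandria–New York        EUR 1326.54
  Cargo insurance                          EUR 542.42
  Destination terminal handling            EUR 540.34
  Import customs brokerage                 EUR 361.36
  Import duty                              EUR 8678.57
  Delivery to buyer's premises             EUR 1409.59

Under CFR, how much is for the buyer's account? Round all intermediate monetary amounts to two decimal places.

CFR: the seller pays costs through ocean freight to the destination port, but not insurance.
Seller's account: goods 30895.37 + export clearance 205.18 + freight 1326.54 = 32427.09
Buyer's account: insurance 542.42 + destination terminal 540.34 + brokerage 361.36 + duty 8678.57 + delivery 1409.59 = 11532.28

Buyer's account: EUR 11532.28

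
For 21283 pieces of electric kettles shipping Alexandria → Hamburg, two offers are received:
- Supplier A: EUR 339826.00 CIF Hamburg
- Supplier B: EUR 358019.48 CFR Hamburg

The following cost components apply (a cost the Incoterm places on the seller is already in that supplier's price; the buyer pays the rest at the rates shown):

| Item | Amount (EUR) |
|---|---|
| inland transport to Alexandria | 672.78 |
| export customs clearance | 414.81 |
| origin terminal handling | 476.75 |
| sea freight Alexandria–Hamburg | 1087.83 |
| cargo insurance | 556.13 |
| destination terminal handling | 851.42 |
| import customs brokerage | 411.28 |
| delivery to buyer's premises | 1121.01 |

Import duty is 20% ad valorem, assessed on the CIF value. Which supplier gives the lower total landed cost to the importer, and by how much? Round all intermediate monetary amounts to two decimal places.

Supplier A is cheaper by EUR 22499.53

Supplier A (CIF):
The CIF price already equals the CIF value: 339826.00
Import duty = 339826.00 × 20% = 67965.20
Buyer bears (A): 851.42 + 411.28 + 1121.01 = 2383.71
Landed cost (A) = invoice 339826.00 + 2383.71 + duty 67965.20 = 410174.91
Supplier B (CFR):
CIF value = CFR price + insurance = 358019.48 + 556.13 = 358575.61
Import duty = 358575.61 × 20% = 71715.12
Buyer bears (B): 556.13 + 851.42 + 411.28 + 1121.01 = 2939.84
Landed cost (B) = invoice 358019.48 + 2939.84 + duty 71715.12 = 432674.44
Difference = |410174.91 − 432674.44| = 22499.53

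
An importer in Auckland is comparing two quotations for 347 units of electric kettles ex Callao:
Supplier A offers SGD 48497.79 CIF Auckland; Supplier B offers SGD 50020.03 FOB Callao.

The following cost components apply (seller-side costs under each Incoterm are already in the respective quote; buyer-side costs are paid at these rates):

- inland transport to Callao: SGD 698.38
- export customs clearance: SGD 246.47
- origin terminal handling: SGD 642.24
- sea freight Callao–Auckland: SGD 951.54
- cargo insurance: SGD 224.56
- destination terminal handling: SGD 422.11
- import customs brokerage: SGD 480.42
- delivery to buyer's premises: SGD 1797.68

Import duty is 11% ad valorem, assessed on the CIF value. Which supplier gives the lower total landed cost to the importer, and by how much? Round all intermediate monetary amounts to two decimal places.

Supplier A is cheaper by SGD 2995.15

Supplier A (CIF):
The CIF price already equals the CIF value: 48497.79
Import duty = 48497.79 × 11% = 5334.76
Buyer bears (A): 422.11 + 480.42 + 1797.68 = 2700.21
Landed cost (A) = invoice 48497.79 + 2700.21 + duty 5334.76 = 56532.76
Supplier B (FOB):
CIF value = FOB price + freight + insurance = 50020.03 + 951.54 + 224.56 = 51196.13
Import duty = 51196.13 × 11% = 5631.57
Buyer bears (B): 951.54 + 224.56 + 422.11 + 480.42 + 1797.68 = 3876.31
Landed cost (B) = invoice 50020.03 + 3876.31 + duty 5631.57 = 59527.91
Difference = |56532.76 − 59527.91| = 2995.15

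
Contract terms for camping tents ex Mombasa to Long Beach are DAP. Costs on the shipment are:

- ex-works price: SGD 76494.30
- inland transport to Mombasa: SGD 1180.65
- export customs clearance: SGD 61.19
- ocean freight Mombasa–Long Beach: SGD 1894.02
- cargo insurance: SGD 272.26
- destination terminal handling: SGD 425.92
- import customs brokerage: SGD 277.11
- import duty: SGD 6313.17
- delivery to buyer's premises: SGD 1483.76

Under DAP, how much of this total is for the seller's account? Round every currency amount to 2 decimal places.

DAP: the seller bears all costs to the named destination except import duty and clearance.
Seller's account: goods 76494.30 + inland to port 1180.65 + export clearance 61.19 + freight 1894.02 + insurance 272.26 + destination terminal 425.92 + delivery 1483.76 = 81812.10
Buyer's account: brokerage 277.11 + duty 6313.17 = 6590.28

Seller's account: SGD 81812.10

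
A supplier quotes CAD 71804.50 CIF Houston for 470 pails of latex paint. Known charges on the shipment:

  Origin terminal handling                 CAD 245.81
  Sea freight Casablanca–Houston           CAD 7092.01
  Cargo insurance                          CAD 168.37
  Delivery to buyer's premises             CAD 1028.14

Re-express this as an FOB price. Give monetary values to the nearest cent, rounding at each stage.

FOB price: CAD 64544.12

Not relevant to the conversion: origin terminal — on the seller under both CIF and FOB; already in the CIF price and stays in the FOB price. delivery — on the buyer under both terms; not part of either seller's price.
From CIF to FOB, the seller no longer bears: freight, insurance.
FOB price = 71804.50 − 7092.01 − 168.37 = 64544.12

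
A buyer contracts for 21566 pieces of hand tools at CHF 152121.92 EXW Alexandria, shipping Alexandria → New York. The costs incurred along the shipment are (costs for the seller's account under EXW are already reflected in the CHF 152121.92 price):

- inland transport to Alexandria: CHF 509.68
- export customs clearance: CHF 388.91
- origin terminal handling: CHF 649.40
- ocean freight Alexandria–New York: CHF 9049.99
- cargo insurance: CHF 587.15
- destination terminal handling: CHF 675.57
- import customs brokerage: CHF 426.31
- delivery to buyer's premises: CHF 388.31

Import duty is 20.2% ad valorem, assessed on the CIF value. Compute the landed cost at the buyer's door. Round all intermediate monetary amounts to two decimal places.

Total landed cost: CHF 197785.26

EXW: the seller makes goods available at their premises; the buyer bears all onward costs.
CIF value = EXW price + inland to port + export clearance + origin terminal + freight + insurance = 152121.92 + 509.68 + 388.91 + 649.40 + 9049.99 + 587.15 = 163307.05
Import duty = 163307.05 × 20.2% = 32988.02
Buyer bears: inland to port 509.68 + export clearance 388.91 + origin terminal 649.40 + freight 9049.99 + insurance 587.15 + destination terminal 675.57 + brokerage 426.31 + delivery 388.31 + duty 32988.02 = 45663.34
Landed cost = invoice 152121.92 + 45663.34 = 197785.26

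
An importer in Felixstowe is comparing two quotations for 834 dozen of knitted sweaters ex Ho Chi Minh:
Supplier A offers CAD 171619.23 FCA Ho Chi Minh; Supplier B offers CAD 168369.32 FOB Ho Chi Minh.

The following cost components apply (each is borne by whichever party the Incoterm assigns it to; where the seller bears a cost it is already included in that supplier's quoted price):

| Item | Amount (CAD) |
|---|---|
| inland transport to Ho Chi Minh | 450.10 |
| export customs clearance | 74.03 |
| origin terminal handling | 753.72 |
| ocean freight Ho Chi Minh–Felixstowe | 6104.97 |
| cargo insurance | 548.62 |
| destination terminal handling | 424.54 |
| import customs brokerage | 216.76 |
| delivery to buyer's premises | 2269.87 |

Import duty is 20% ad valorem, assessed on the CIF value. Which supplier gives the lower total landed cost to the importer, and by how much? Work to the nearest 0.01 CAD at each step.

Supplier A (FCA):
CIF value = FCA price + origin terminal + freight + insurance = 171619.23 + 753.72 + 6104.97 + 548.62 = 179026.54
Import duty = 179026.54 × 20% = 35805.31
Buyer bears (A): 753.72 + 6104.97 + 548.62 + 424.54 + 216.76 + 2269.87 = 10318.48
Landed cost (A) = invoice 171619.23 + 10318.48 + duty 35805.31 = 217743.02
Supplier B (FOB):
CIF value = FOB price + freight + insurance = 168369.32 + 6104.97 + 548.62 = 175022.91
Import duty = 175022.91 × 20% = 35004.58
Buyer bears (B): 6104.97 + 548.62 + 424.54 + 216.76 + 2269.87 = 9564.76
Landed cost (B) = invoice 168369.32 + 9564.76 + duty 35004.58 = 212938.66
Difference = |217743.02 − 212938.66| = 4804.36

Supplier B is cheaper by CAD 4804.36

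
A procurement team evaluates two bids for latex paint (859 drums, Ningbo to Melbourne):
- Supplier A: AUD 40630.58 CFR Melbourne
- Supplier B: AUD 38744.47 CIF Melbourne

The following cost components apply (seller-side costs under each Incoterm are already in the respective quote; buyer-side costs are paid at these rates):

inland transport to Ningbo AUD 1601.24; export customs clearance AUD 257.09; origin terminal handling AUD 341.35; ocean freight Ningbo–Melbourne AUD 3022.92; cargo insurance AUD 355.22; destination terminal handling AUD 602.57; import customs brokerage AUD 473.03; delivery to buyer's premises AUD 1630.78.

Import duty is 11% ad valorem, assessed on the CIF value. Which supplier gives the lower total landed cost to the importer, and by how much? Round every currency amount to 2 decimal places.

Supplier B is cheaper by AUD 2487.88

Supplier A (CFR):
CIF value = CFR price + insurance = 40630.58 + 355.22 = 40985.80
Import duty = 40985.80 × 11% = 4508.44
Buyer bears (A): 355.22 + 602.57 + 473.03 + 1630.78 = 3061.60
Landed cost (A) = invoice 40630.58 + 3061.60 + duty 4508.44 = 48200.62
Supplier B (CIF):
The CIF price already equals the CIF value: 38744.47
Import duty = 38744.47 × 11% = 4261.89
Buyer bears (B): 602.57 + 473.03 + 1630.78 = 2706.38
Landed cost (B) = invoice 38744.47 + 2706.38 + duty 4261.89 = 45712.74
Difference = |48200.62 − 45712.74| = 2487.88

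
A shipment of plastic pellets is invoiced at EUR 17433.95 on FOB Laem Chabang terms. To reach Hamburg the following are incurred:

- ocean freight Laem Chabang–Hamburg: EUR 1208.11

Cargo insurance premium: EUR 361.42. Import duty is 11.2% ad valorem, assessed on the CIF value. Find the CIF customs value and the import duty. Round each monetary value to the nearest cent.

CIF = FOB price + freight + insurance
CIF = 17433.95 + 1208.11 + 361.42 = 19003.48
Import duty = 19003.48 × 11.2% = 2128.39

CIF value: EUR 19003.48; import duty: EUR 2128.39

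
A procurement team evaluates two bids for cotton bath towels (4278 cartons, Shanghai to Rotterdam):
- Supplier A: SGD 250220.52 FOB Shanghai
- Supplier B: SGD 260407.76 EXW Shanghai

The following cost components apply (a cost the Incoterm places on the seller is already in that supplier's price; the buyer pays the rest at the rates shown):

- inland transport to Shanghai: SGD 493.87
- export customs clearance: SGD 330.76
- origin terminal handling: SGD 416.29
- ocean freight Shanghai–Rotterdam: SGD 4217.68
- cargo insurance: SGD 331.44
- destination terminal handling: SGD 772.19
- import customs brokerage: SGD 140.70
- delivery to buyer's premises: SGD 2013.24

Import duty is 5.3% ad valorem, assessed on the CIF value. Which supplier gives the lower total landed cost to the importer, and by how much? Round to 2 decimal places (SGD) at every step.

Supplier A (FOB):
CIF value = FOB price + freight + insurance = 250220.52 + 4217.68 + 331.44 = 254769.64
Import duty = 254769.64 × 5.3% = 13502.79
Buyer bears (A): 4217.68 + 331.44 + 772.19 + 140.70 + 2013.24 = 7475.25
Landed cost (A) = invoice 250220.52 + 7475.25 + duty 13502.79 = 271198.56
Supplier B (EXW):
CIF value = EXW price + inland to port + export clearance + origin terminal + freight + insurance = 260407.76 + 493.87 + 330.76 + 416.29 + 4217.68 + 331.44 = 266197.80
Import duty = 266197.80 × 5.3% = 14108.48
Buyer bears (B): 493.87 + 330.76 + 416.29 + 4217.68 + 331.44 + 772.19 + 140.70 + 2013.24 = 8716.17
Landed cost (B) = invoice 260407.76 + 8716.17 + duty 14108.48 = 283232.41
Difference = |271198.56 − 283232.41| = 12033.85

Supplier A is cheaper by SGD 12033.85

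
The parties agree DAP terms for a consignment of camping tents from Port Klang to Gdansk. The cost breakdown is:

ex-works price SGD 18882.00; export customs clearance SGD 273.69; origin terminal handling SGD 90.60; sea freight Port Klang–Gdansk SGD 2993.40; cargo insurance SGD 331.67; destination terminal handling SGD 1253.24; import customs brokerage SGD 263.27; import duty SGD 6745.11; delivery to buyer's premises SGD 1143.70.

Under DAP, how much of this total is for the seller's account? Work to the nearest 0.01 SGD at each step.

DAP: the seller bears all costs to the named destination except import duty and clearance.
Seller's account: goods 18882.00 + export clearance 273.69 + origin terminal 90.60 + freight 2993.40 + insurance 331.67 + destination terminal 1253.24 + delivery 1143.70 = 24968.30
Buyer's account: brokerage 263.27 + duty 6745.11 = 7008.38

Seller's account: SGD 24968.30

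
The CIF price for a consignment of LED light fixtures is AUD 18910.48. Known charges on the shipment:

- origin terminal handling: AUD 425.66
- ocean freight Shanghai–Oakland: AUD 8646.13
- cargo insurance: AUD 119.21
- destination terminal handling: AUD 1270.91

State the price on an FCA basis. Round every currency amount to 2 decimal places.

Not relevant to the conversion: destination terminal — on the buyer under both terms; not part of either seller's price.
From CIF to FCA, the seller no longer bears: origin terminal, freight, insurance.
FCA price = 18910.48 − 425.66 − 8646.13 − 119.21 = 9719.48

FCA price: AUD 9719.48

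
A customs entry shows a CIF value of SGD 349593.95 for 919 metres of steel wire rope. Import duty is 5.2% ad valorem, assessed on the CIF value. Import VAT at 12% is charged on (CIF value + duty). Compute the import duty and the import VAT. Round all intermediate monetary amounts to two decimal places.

Import duty: SGD 18178.89; import VAT: SGD 44132.74

Import duty = 349593.95 × 5.2% = 18178.89
VAT base = CIF + duty = 349593.95 + 18178.89 = 367772.84
Import VAT = 367772.84 × 12% = 44132.74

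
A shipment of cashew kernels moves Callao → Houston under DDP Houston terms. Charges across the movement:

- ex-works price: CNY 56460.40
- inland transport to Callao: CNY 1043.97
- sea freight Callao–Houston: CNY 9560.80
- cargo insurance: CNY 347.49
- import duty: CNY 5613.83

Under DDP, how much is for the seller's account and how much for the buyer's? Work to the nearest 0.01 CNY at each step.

DDP: the seller bears all costs including import duty.
Seller's account: goods 56460.40 + inland to port 1043.97 + freight 9560.80 + insurance 347.49 + duty 5613.83 = 73026.49
Buyer's account: 0.00

Seller: CNY 73026.49; buyer: CNY 0.00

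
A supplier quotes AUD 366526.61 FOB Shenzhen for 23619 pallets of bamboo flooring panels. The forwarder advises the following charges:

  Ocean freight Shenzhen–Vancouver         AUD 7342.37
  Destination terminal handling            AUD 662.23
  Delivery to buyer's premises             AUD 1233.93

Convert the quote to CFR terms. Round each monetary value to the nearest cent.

Not relevant to the conversion: destination terminal, delivery — on the buyer under both terms; not part of either seller's price.
From FOB to CFR, the seller additionally bears: freight.
CFR price = 366526.61 + 7342.37 = 373868.98

CFR price: AUD 373868.98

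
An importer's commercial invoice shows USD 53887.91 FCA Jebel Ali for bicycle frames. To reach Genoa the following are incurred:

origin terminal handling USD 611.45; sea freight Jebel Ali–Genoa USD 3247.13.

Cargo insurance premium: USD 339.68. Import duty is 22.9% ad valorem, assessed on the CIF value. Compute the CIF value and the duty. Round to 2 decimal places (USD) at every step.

CIF = FCA price + pre-shipment costs + freight + insurance
CIF = 53887.91 + 611.45 + 3247.13 + 339.68 = 58086.17
Import duty = 58086.17 × 22.9% = 13301.73

CIF value: USD 58086.17; import duty: USD 13301.73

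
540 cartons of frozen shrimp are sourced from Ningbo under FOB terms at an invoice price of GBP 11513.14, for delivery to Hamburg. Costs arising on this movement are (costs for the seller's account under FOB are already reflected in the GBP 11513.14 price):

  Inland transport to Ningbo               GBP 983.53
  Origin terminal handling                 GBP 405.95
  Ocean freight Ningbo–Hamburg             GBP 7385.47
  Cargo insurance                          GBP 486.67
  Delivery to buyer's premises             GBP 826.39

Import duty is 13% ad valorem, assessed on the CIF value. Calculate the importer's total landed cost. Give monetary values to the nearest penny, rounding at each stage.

Total landed cost: GBP 22731.76

FOB: the seller bears costs until goods are on board at the origin port; the buyer bears freight, insurance and all costs thereafter.
Already in the invoice (seller's account under FOB): inland to port, origin terminal — exclude.
CIF value = FOB price + freight + insurance = 11513.14 + 7385.47 + 486.67 = 19385.28
Import duty = 19385.28 × 13% = 2520.09
Buyer bears: freight 7385.47 + insurance 486.67 + delivery 826.39 + duty 2520.09 = 11218.62
Landed cost = invoice 11513.14 + 11218.62 = 22731.76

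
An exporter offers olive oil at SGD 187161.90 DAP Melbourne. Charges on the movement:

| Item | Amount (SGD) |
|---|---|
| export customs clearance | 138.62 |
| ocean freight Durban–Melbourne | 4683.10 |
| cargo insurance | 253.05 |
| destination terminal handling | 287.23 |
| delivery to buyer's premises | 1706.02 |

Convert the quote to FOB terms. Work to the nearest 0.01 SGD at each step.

Not relevant to the conversion: export clearance — on the seller under both DAP and FOB; already in the DAP price and stays in the FOB price.
From DAP to FOB, the seller no longer bears: freight, insurance, destination terminal, delivery.
FOB price = 187161.90 − 4683.10 − 253.05 − 287.23 − 1706.02 = 180232.50

FOB price: SGD 180232.50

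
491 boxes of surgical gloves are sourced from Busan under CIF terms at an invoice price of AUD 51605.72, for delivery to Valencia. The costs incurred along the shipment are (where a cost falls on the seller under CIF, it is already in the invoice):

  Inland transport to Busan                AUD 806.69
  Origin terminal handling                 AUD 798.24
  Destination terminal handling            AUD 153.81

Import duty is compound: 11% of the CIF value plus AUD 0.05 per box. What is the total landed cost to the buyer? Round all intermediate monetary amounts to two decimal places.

Total landed cost: AUD 57460.71

CIF: the seller pays costs through ocean freight and marine insurance to the destination port.
Already in the invoice (seller's account under CIF): inland to port, origin terminal — exclude.
The CIF price already equals the CIF value: 51605.72
Ad valorem component: 51605.72 × 11% = 5676.63
Specific component: 491 × 0.05 = 24.55
Import duty = 5676.63 + 24.55 = 5701.18
Buyer bears: destination terminal 153.81 + duty 5701.18 = 5854.99
Landed cost = invoice 51605.72 + 5854.99 = 57460.71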